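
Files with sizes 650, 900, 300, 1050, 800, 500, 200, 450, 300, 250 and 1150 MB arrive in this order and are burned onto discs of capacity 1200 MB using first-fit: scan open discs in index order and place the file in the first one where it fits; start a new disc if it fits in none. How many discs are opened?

  650 → disc 1 (new)  [load 650/1200]
  900 → disc 2 (new)  [load 900/1200]
  300 → disc 1  [load 950/1200]
  1050 → disc 3 (new)  [load 1050/1200]
  800 → disc 4 (new)  [load 800/1200]
  500 → disc 5 (new)  [load 500/1200]
  200 → disc 1  [load 1150/1200]
  450 → disc 5  [load 950/1200]
  300 → disc 2  [load 1200/1200]
  250 → disc 4  [load 1050/1200]
  1150 → disc 6 (new)  [load 1150/1200]
6 discs opened.

6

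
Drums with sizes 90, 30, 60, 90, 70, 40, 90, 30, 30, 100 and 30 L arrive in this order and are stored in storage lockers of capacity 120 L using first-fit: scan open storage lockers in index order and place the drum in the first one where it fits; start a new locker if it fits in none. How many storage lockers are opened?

  90 → locker 1 (new)  [load 90/120]
  30 → locker 1  [load 120/120]
  60 → locker 2 (new)  [load 60/120]
  90 → locker 3 (new)  [load 90/120]
  70 → locker 4 (new)  [load 70/120]
  40 → locker 2  [load 100/120]
  90 → locker 5 (new)  [load 90/120]
  30 → locker 3  [load 120/120]
  30 → locker 4  [load 100/120]
  100 → locker 6 (new)  [load 100/120]
  30 → locker 5  [load 120/120]
6 storage lockers opened.

6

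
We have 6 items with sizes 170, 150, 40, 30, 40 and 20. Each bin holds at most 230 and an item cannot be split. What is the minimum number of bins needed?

Total = 170 + 150 + 40 + 40 + 30 + 20 = 450.
Lower bound: ⌈450/230⌉ = 2 bins.
A packing using 2 bins:
  bin 1: 170 + 40 + 20 = 230
  bin 2: 150 + 40 + 30 = 220
This matches the lower bound, so 2 is optimal.

2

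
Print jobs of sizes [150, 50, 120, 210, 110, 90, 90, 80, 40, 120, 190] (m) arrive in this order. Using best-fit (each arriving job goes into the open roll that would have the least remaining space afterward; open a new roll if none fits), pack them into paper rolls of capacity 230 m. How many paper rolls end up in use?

  150 → roll 1 (new)  [load 150/230]
  50 → roll 1  [load 200/230]
  120 → roll 2 (new)  [load 120/230]
  210 → roll 3 (new)  [load 210/230]
  110 → roll 2  [load 230/230]
  90 → roll 4 (new)  [load 90/230]
  90 → roll 4  [load 180/230]
  80 → roll 5 (new)  [load 80/230]
  40 → roll 4  [load 220/230]
  120 → roll 5  [load 200/230]
  190 → roll 6 (new)  [load 190/230]
6 paper rolls opened.

6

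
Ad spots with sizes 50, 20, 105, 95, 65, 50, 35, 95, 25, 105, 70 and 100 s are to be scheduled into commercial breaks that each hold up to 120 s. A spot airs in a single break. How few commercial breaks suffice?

8

Total = 105 + 105 + 100 + 95 + 95 + 70 + 65 + 50 + 50 + 35 + 25 + 20 = 815 s.
Lower bound: ⌈815/120⌉ = 7 commercial breaks.
A packing using 8 commercial breaks:
  break 1: 105 = 105
  break 2: 105 = 105
  break 3: 100 + 20 = 120
  break 4: 95 + 25 = 120
  break 5: 95 = 95
  break 6: 70 + 50 = 120
  break 7: 65 + 50 = 115
  break 8: 35 = 35
No arrangement into 7 commercial breaks stays within capacity, so 8 is optimal.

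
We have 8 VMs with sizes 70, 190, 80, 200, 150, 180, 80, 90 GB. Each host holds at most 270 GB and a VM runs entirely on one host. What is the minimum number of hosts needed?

4

Total = 200 + 190 + 180 + 150 + 90 + 80 + 80 + 70 = 1040 GB.
Lower bound: ⌈1040/270⌉ = 4 hosts.
A packing using 4 hosts:
  host 1: 200 + 70 = 270
  host 2: 190 + 80 = 270
  host 3: 180 + 90 = 270
  host 4: 150 + 80 = 230
This matches the lower bound, so 4 is optimal.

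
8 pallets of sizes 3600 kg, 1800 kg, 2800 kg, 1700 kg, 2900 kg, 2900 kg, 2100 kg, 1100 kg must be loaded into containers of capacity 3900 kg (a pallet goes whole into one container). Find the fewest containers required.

6

Total = 3600 + 2900 + 2900 + 2800 + 2100 + 1800 + 1700 + 1100 = 18900 kg.
Lower bound: ⌈18900/3900⌉ = 5 containers.
A packing using 6 containers:
  container 1: 3600 = 3600
  container 2: 2900 = 2900
  container 3: 2900 = 2900
  container 4: 2800 + 1100 = 3900
  container 5: 2100 + 1800 = 3900
  container 6: 1700 = 1700
No arrangement into 5 containers stays within capacity, so 6 is optimal.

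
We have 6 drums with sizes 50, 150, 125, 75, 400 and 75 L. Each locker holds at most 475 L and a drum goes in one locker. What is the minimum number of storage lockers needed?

Total = 400 + 150 + 125 + 75 + 75 + 50 = 875 L.
Lower bound: ⌈875/475⌉ = 2 storage lockers.
A packing using 2 storage lockers:
  locker 1: 400 + 75 = 475
  locker 2: 150 + 125 + 75 + 50 = 400
This matches the lower bound, so 2 is optimal.

2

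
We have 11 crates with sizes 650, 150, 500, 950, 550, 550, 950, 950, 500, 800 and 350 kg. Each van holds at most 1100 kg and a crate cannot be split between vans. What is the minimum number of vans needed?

Total = 950 + 950 + 950 + 800 + 650 + 550 + 550 + 500 + 500 + 350 + 150 = 6900 kg.
Lower bound: ⌈6900/1100⌉ = 7 vans.
A packing using 7 vans:
  van 1: 950 + 150 = 1100
  van 2: 950 = 950
  van 3: 950 = 950
  van 4: 800 = 800
  van 5: 650 + 350 = 1000
  van 6: 550 + 550 = 1100
  van 7: 500 + 500 = 1000
This matches the lower bound, so 7 is optimal.

7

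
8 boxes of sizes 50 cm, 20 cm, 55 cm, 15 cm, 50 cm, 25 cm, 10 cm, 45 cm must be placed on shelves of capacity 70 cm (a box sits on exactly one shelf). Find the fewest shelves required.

Total = 55 + 50 + 50 + 45 + 25 + 20 + 15 + 10 = 270 cm.
Lower bound: ⌈270/70⌉ = 4 shelves.
A packing using 4 shelves:
  shelf 1: 55 + 15 = 70
  shelf 2: 50 + 20 = 70
  shelf 3: 50 + 10 = 60
  shelf 4: 45 + 25 = 70
This matches the lower bound, so 4 is optimal.

4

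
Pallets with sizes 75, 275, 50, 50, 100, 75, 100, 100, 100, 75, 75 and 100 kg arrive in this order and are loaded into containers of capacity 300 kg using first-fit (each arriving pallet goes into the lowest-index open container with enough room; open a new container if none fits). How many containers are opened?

5

  75 → container 1 (new)  [load 75/300]
  275 → container 2 (new)  [load 275/300]
  50 → container 1  [load 125/300]
  50 → container 1  [load 175/300]
  100 → container 1  [load 275/300]
  75 → container 3 (new)  [load 75/300]
  100 → container 3  [load 175/300]
  100 → container 3  [load 275/300]
  100 → container 4 (new)  [load 100/300]
  75 → container 4  [load 175/300]
  75 → container 4  [load 250/300]
  100 → container 5 (new)  [load 100/300]
5 containers opened.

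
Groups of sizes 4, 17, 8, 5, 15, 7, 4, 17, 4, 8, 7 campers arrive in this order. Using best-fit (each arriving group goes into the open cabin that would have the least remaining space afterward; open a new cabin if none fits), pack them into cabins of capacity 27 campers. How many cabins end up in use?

4

  4 → cabin 1 (new)  [load 4/27]
  17 → cabin 1  [load 21/27]
  8 → cabin 2 (new)  [load 8/27]
  5 → cabin 1  [load 26/27]
  15 → cabin 2  [load 23/27]
  7 → cabin 3 (new)  [load 7/27]
  4 → cabin 2  [load 27/27]
  17 → cabin 3  [load 24/27]
  4 → cabin 4 (new)  [load 4/27]
  8 → cabin 4  [load 12/27]
  7 → cabin 4  [load 19/27]
4 cabins opened.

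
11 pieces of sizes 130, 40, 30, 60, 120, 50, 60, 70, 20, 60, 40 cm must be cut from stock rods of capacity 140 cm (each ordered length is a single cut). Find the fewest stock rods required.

Total = 130 + 120 + 70 + 60 + 60 + 60 + 50 + 40 + 40 + 30 + 20 = 680 cm.
Lower bound: ⌈680/140⌉ = 5 stock rods.
A packing using 5 stock rods:
  stock rod 1: 130 = 130
  stock rod 2: 120 + 20 = 140
  stock rod 3: 70 + 60 = 130
  stock rod 4: 60 + 50 + 30 = 140
  stock rod 5: 60 + 40 + 40 = 140
This matches the lower bound, so 5 is optimal.

5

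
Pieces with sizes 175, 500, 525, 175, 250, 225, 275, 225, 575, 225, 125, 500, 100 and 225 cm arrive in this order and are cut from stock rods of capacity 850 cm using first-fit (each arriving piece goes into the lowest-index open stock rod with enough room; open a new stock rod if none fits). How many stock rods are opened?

  175 → stock rod 1 (new)  [load 175/850]
  500 → stock rod 1  [load 675/850]
  525 → stock rod 2 (new)  [load 525/850]
  175 → stock rod 1  [load 850/850]
  250 → stock rod 2  [load 775/850]
  225 → stock rod 3 (new)  [load 225/850]
  275 → stock rod 3  [load 500/850]
  225 → stock rod 3  [load 725/850]
  575 → stock rod 4 (new)  [load 575/850]
  225 → stock rod 4  [load 800/850]
  125 → stock rod 3  [load 850/850]
  500 → stock rod 5 (new)  [load 500/850]
  100 → stock rod 5  [load 600/850]
  225 → stock rod 5  [load 825/850]
5 stock rods opened.

5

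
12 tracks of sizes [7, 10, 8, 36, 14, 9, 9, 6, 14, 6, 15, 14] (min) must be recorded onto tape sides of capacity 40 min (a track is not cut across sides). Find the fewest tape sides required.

4

Total = 36 + 15 + 14 + 14 + 14 + 10 + 9 + 9 + 8 + 7 + 6 + 6 = 148 min.
Lower bound: ⌈148/40⌉ = 4 tape sides.
A packing using 4 tape sides:
  side 1: 36 = 36
  side 2: 15 + 14 + 10 = 39
  side 3: 14 + 14 + 9 = 37
  side 4: 9 + 8 + 7 + 6 + 6 = 36
This matches the lower bound, so 4 is optimal.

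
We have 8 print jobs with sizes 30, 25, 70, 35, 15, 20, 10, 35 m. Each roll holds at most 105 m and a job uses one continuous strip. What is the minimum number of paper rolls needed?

Total = 70 + 35 + 35 + 30 + 25 + 20 + 15 + 10 = 240 m.
Lower bound: ⌈240/105⌉ = 3 paper rolls.
A packing using 3 paper rolls:
  roll 1: 70 + 35 = 105
  roll 2: 35 + 30 + 25 + 15 = 105
  roll 3: 20 + 10 = 30
This matches the lower bound, so 3 is optimal.

3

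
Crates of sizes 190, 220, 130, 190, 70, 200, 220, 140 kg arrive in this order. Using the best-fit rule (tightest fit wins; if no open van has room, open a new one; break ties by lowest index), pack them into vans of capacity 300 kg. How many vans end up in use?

6

  190 → van 1 (new)  [load 190/300]
  220 → van 2 (new)  [load 220/300]
  130 → van 3 (new)  [load 130/300]
  190 → van 4 (new)  [load 190/300]
  70 → van 2  [load 290/300]
  200 → van 5 (new)  [load 200/300]
  220 → van 6 (new)  [load 220/300]
  140 → van 3  [load 270/300]
6 vans opened.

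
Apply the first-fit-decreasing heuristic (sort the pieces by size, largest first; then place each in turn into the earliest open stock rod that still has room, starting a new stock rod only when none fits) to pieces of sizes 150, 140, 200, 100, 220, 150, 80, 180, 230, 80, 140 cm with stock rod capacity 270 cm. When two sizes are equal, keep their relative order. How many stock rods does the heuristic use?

8

Sorted descending: 230, 220, 200, 180, 150, 150, 140, 140, 100, 80, 80.
  230 → stock rod 1 (new)  [load 230/270]
  220 → stock rod 2 (new)  [load 220/270]
  200 → stock rod 3 (new)  [load 200/270]
  180 → stock rod 4 (new)  [load 180/270]
  150 → stock rod 5 (new)  [load 150/270]
  150 → stock rod 6 (new)  [load 150/270]
  140 → stock rod 7 (new)  [load 140/270]
  140 → stock rod 8 (new)  [load 140/270]
  100 → stock rod 5  [load 250/270]
  80 → stock rod 4  [load 260/270]
  80 → stock rod 6  [load 230/270]
8 stock rods opened.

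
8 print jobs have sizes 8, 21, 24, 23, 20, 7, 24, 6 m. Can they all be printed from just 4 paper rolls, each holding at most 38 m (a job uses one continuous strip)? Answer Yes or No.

Total = 133 m; ⌈133/38⌉ = 4.
5 print jobs each exceed half the capacity and cannot share a roll, forcing at least 5 paper rolls.
At least 5 paper rolls are required, but only 4 are allowed.

No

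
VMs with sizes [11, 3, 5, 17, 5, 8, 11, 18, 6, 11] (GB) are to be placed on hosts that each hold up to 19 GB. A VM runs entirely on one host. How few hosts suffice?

Total = 18 + 17 + 11 + 11 + 11 + 8 + 6 + 5 + 5 + 3 = 95 GB.
Lower bound: ⌈95/19⌉ = 5 hosts.
A packing using 6 hosts:
  host 1: 18 = 18
  host 2: 17 = 17
  host 3: 11 + 8 = 19
  host 4: 11 + 6 = 17
  host 5: 11 + 5 + 3 = 19
  host 6: 5 = 5
No arrangement into 5 hosts stays within capacity, so 6 is optimal.

6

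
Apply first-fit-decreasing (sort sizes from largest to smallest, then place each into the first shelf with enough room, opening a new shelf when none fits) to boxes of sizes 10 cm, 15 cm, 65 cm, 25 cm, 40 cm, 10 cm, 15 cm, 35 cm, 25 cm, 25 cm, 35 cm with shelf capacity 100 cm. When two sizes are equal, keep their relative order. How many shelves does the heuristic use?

Sorted descending: 65, 40, 35, 35, 25, 25, 25, 15, 15, 10, 10.
  65 → shelf 1 (new)  [load 65/100]
  40 → shelf 2 (new)  [load 40/100]
  35 → shelf 1  [load 100/100]
  35 → shelf 2  [load 75/100]
  25 → shelf 2  [load 100/100]
  25 → shelf 3 (new)  [load 25/100]
  25 → shelf 3  [load 50/100]
  15 → shelf 3  [load 65/100]
  15 → shelf 3  [load 80/100]
  10 → shelf 3  [load 90/100]
  10 → shelf 3  [load 100/100]
3 shelves opened.

3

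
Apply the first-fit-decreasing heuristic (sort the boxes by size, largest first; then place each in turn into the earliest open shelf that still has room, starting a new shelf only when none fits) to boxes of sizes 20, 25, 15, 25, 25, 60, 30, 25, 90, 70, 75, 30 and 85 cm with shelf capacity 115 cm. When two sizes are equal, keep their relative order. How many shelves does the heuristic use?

6

Sorted descending: 90, 85, 75, 70, 60, 30, 30, 25, 25, 25, 25, 20, 15.
  90 → shelf 1 (new)  [load 90/115]
  85 → shelf 2 (new)  [load 85/115]
  75 → shelf 3 (new)  [load 75/115]
  70 → shelf 4 (new)  [load 70/115]
  60 → shelf 5 (new)  [load 60/115]
  30 → shelf 2  [load 115/115]
  30 → shelf 3  [load 105/115]
  25 → shelf 1  [load 115/115]
  25 → shelf 4  [load 95/115]
  25 → shelf 5  [load 85/115]
  25 → shelf 5  [load 110/115]
  20 → shelf 4  [load 115/115]
  15 → shelf 6 (new)  [load 15/115]
6 shelves opened.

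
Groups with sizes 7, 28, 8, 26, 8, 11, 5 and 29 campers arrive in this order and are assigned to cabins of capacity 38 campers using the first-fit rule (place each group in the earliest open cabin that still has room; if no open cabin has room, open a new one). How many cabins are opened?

  7 → cabin 1 (new)  [load 7/38]
  28 → cabin 1  [load 35/38]
  8 → cabin 2 (new)  [load 8/38]
  26 → cabin 2  [load 34/38]
  8 → cabin 3 (new)  [load 8/38]
  11 → cabin 3  [load 19/38]
  5 → cabin 3  [load 24/38]
  29 → cabin 4 (new)  [load 29/38]
4 cabins opened.

4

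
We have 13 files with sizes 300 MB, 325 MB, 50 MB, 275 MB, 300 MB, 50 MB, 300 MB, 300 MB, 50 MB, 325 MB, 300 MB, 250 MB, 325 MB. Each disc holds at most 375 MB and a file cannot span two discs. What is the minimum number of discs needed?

Total = 325 + 325 + 325 + 300 + 300 + 300 + 300 + 300 + 275 + 250 + 50 + 50 + 50 = 3150 MB.
Lower bound: ⌈3150/375⌉ = 9 discs.
Also, 10 files each exceed 375/2 MB, and no two of those can share a disc, so at least 10 discs are needed.
A packing using 10 discs:
  disc 1: 325 + 50 = 375
  disc 2: 325 + 50 = 375
  disc 3: 325 + 50 = 375
  disc 4: 300 = 300
  disc 5: 300 = 300
  disc 6: 300 = 300
  disc 7: 300 = 300
  disc 8: 300 = 300
  disc 9: 275 = 275
  disc 10: 250 = 250
This matches the lower bound, so 10 is optimal.

10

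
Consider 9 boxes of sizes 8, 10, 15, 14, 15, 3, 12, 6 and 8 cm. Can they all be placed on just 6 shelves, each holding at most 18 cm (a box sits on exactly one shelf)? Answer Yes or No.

A valid assignment using 6 shelves:
  shelf 1: 15 + 3 = 18
  shelf 2: 15 = 15
  shelf 3: 14 = 14
  shelf 4: 12 + 6 = 18
  shelf 5: 10 + 8 = 18
  shelf 6: 8 = 8
Every load is within 18 cm, so 6 shelves suffice.

Yes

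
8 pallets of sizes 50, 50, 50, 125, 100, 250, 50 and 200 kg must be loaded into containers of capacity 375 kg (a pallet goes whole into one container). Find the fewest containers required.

Total = 250 + 200 + 125 + 100 + 50 + 50 + 50 + 50 = 875 kg.
Lower bound: ⌈875/375⌉ = 3 containers.
A packing using 3 containers:
  container 1: 250 + 125 = 375
  container 2: 200 + 100 + 50 = 350
  container 3: 50 + 50 + 50 = 150
This matches the lower bound, so 3 is optimal.

3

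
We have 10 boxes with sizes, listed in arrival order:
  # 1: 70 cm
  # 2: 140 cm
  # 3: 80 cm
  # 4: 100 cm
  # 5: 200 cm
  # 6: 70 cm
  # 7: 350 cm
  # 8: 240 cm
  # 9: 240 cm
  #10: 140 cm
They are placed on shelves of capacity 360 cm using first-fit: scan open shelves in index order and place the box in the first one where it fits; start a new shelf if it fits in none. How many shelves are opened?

6

  70 → shelf 1 (new)  [load 70/360]
  140 → shelf 1  [load 210/360]
  80 → shelf 1  [load 290/360]
  100 → shelf 2 (new)  [load 100/360]
  200 → shelf 2  [load 300/360]
  70 → shelf 1  [load 360/360]
  350 → shelf 3 (new)  [load 350/360]
  240 → shelf 4 (new)  [load 240/360]
  240 → shelf 5 (new)  [load 240/360]
  140 → shelf 6 (new)  [load 140/360]
6 shelves opened.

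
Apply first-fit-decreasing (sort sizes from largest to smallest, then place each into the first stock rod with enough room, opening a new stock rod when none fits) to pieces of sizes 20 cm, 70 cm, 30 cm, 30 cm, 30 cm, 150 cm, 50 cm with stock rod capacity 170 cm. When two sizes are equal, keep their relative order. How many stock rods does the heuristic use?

Sorted descending: 150, 70, 50, 30, 30, 30, 20.
  150 → stock rod 1 (new)  [load 150/170]
  70 → stock rod 2 (new)  [load 70/170]
  50 → stock rod 2  [load 120/170]
  30 → stock rod 2  [load 150/170]
  30 → stock rod 3 (new)  [load 30/170]
  30 → stock rod 3  [load 60/170]
  20 → stock rod 1  [load 170/170]
3 stock rods opened.

3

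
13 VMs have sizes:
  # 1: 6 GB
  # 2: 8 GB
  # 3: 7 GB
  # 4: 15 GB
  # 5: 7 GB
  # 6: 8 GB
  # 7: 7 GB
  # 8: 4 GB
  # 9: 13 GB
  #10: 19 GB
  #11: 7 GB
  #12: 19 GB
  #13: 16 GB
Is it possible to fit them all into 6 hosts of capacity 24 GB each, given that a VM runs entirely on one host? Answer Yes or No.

Total = 136 GB; ⌈136/24⌉ = 6.
The bound of 6 does not rule out 6, but exhaustive search shows no assignment into 6 hosts of capacity 24 GB exists — the minimum is 7.

No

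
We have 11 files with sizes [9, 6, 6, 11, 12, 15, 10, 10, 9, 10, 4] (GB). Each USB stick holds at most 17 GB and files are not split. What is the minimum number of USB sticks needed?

8

Total = 15 + 12 + 11 + 10 + 10 + 10 + 9 + 9 + 6 + 6 + 4 = 102 GB.
Lower bound: ⌈102/17⌉ = 6 USB sticks.
Also, 8 files each exceed 17/2 GB, and no two of those can share a USB stick, so at least 8 USB sticks are needed.
A packing using 8 USB sticks:
  USB stick 1: 15 = 15
  USB stick 2: 12 + 4 = 16
  USB stick 3: 11 + 6 = 17
  USB stick 4: 10 + 6 = 16
  USB stick 5: 10 = 10
  USB stick 6: 10 = 10
  USB stick 7: 9 = 9
  USB stick 8: 9 = 9
This matches the lower bound, so 8 is optimal.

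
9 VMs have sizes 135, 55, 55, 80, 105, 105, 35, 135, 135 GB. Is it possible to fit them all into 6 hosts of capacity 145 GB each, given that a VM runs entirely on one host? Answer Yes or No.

Total = 840 GB; ⌈840/145⌉ = 6.
The bound of 6 does not rule out 6, but exhaustive search shows no assignment into 6 hosts of capacity 145 GB exists — the minimum is 7.

No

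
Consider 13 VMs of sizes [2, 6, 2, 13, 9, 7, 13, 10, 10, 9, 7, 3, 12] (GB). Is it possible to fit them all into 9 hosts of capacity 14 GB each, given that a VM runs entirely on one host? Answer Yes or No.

Yes

A valid assignment using 9 hosts:
  host 1: 13 = 13
  host 2: 13 = 13
  host 3: 12 + 2 = 14
  host 4: 10 + 3 = 13
  host 5: 10 + 2 = 12
  host 6: 9 = 9
  host 7: 9 = 9
  host 8: 7 + 7 = 14
  host 9: 6 = 6
Every load is within 14 GB, so 9 hosts suffice.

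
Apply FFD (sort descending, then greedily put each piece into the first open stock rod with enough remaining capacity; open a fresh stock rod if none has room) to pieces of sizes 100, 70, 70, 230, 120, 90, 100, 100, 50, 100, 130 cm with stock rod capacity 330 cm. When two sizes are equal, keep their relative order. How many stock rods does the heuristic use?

Sorted descending: 230, 130, 120, 100, 100, 100, 100, 90, 70, 70, 50.
  230 → stock rod 1 (new)  [load 230/330]
  130 → stock rod 2 (new)  [load 130/330]
  120 → stock rod 2  [load 250/330]
  100 → stock rod 1  [load 330/330]
  100 → stock rod 3 (new)  [load 100/330]
  100 → stock rod 3  [load 200/330]
  100 → stock rod 3  [load 300/330]
  90 → stock rod 4 (new)  [load 90/330]
  70 → stock rod 2  [load 320/330]
  70 → stock rod 4  [load 160/330]
  50 → stock rod 4  [load 210/330]
4 stock rods opened.

4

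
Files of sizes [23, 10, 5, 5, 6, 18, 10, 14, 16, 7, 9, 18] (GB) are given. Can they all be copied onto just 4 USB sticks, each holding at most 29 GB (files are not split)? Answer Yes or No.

No

Total = 141 GB; ⌈141/29⌉ = 5.
At least 5 USB sticks are required, but only 4 are allowed.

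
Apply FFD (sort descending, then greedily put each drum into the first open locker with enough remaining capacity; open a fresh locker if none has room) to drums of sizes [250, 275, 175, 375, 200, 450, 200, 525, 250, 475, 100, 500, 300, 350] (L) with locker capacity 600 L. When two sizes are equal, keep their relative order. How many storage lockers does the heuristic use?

9

Sorted descending: 525, 500, 475, 450, 375, 350, 300, 275, 250, 250, 200, 200, 175, 100.
  525 → locker 1 (new)  [load 525/600]
  500 → locker 2 (new)  [load 500/600]
  475 → locker 3 (new)  [load 475/600]
  450 → locker 4 (new)  [load 450/600]
  375 → locker 5 (new)  [load 375/600]
  350 → locker 6 (new)  [load 350/600]
  300 → locker 7 (new)  [load 300/600]
  275 → locker 7  [load 575/600]
  250 → locker 6  [load 600/600]
  250 → locker 8 (new)  [load 250/600]
  200 → locker 5  [load 575/600]
  200 → locker 8  [load 450/600]
  175 → locker 9 (new)  [load 175/600]
  100 → locker 2  [load 600/600]
9 storage lockers opened.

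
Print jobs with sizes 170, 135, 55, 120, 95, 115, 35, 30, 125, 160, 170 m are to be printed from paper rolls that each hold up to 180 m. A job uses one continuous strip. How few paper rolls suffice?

8

Total = 170 + 170 + 160 + 135 + 125 + 120 + 115 + 95 + 55 + 35 + 30 = 1210 m.
Lower bound: ⌈1210/180⌉ = 7 paper rolls.
Also, 8 print jobs each exceed 90 m, and no two of those can share a roll, so at least 8 paper rolls are needed.
A packing using 8 paper rolls:
  roll 1: 170 = 170
  roll 2: 170 = 170
  roll 3: 160 = 160
  roll 4: 135 + 35 = 170
  roll 5: 125 + 55 = 180
  roll 6: 120 + 30 = 150
  roll 7: 115 = 115
  roll 8: 95 = 95
This matches the lower bound, so 8 is optimal.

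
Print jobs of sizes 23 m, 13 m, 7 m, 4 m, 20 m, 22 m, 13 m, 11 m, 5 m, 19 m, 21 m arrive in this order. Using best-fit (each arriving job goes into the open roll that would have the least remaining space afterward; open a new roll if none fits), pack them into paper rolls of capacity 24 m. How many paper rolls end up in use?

  23 → roll 1 (new)  [load 23/24]
  13 → roll 2 (new)  [load 13/24]
  7 → roll 2  [load 20/24]
  4 → roll 2  [load 24/24]
  20 → roll 3 (new)  [load 20/24]
  22 → roll 4 (new)  [load 22/24]
  13 → roll 5 (new)  [load 13/24]
  11 → roll 5  [load 24/24]
  5 → roll 6 (new)  [load 5/24]
  19 → roll 6  [load 24/24]
  21 → roll 7 (new)  [load 21/24]
7 paper rolls opened.

7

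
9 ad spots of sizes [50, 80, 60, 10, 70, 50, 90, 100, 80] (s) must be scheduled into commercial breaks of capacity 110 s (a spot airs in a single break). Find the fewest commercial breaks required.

7

Total = 100 + 90 + 80 + 80 + 70 + 60 + 50 + 50 + 10 = 590 s.
Lower bound: ⌈590/110⌉ = 6 commercial breaks.
A packing using 7 commercial breaks:
  break 1: 100 + 10 = 110
  break 2: 90 = 90
  break 3: 80 = 80
  break 4: 80 = 80
  break 5: 70 = 70
  break 6: 60 + 50 = 110
  break 7: 50 = 50
No arrangement into 6 commercial breaks stays within capacity, so 7 is optimal.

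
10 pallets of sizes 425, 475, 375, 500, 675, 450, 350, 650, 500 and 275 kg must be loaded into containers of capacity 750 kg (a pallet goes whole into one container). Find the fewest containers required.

8

Total = 675 + 650 + 500 + 500 + 475 + 450 + 425 + 375 + 350 + 275 = 4675 kg.
Lower bound: ⌈4675/750⌉ = 7 containers.
A packing using 8 containers:
  container 1: 675 = 675
  container 2: 650 = 650
  container 3: 500 = 500
  container 4: 500 = 500
  container 5: 475 + 275 = 750
  container 6: 450 = 450
  container 7: 425 = 425
  container 8: 375 + 350 = 725
No arrangement into 7 containers stays within capacity, so 8 is optimal.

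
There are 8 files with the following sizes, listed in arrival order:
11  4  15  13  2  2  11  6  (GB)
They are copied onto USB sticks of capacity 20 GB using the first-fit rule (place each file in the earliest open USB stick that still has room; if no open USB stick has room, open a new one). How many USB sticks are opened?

4

  11 → USB stick 1 (new)  [load 11/20]
  4 → USB stick 1  [load 15/20]
  15 → USB stick 2 (new)  [load 15/20]
  13 → USB stick 3 (new)  [load 13/20]
  2 → USB stick 1  [load 17/20]
  2 → USB stick 1  [load 19/20]
  11 → USB stick 4 (new)  [load 11/20]
  6 → USB stick 3  [load 19/20]
4 USB sticks opened.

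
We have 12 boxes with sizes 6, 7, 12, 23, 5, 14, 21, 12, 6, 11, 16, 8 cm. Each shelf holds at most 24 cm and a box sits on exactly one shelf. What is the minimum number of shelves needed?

7

Total = 23 + 21 + 16 + 14 + 12 + 12 + 11 + 8 + 7 + 6 + 6 + 5 = 141 cm.
Lower bound: ⌈141/24⌉ = 6 shelves.
A packing using 7 shelves:
  shelf 1: 23 = 23
  shelf 2: 21 = 21
  shelf 3: 16 + 8 = 24
  shelf 4: 14 + 7 = 21
  shelf 5: 12 + 12 = 24
  shelf 6: 11 + 6 + 6 = 23
  shelf 7: 5 = 5
No arrangement into 6 shelves stays within capacity, so 7 is optimal.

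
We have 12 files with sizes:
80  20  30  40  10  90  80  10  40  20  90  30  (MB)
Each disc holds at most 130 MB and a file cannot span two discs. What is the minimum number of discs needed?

Total = 90 + 90 + 80 + 80 + 40 + 40 + 30 + 30 + 20 + 20 + 10 + 10 = 540 MB.
Lower bound: ⌈540/130⌉ = 5 discs.
A packing using 5 discs:
  disc 1: 90 + 40 = 130
  disc 2: 90 + 40 = 130
  disc 3: 80 + 30 + 20 = 130
  disc 4: 80 + 30 + 20 = 130
  disc 5: 10 + 10 = 20
This matches the lower bound, so 5 is optimal.

5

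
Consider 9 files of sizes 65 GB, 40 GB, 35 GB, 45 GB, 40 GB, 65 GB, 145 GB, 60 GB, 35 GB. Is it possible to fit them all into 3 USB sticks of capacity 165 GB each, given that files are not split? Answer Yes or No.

Total = 530 GB; ⌈530/165⌉ = 4.
At least 4 USB sticks are required, but only 3 are allowed.

No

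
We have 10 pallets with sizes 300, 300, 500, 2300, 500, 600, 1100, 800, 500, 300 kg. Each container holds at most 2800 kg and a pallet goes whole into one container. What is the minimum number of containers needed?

Total = 2300 + 1100 + 800 + 600 + 500 + 500 + 500 + 300 + 300 + 300 = 7200 kg.
Lower bound: ⌈7200/2800⌉ = 3 containers.
A packing using 3 containers:
  container 1: 2300 + 500 = 2800
  container 2: 1100 + 800 + 600 + 300 = 2800
  container 3: 500 + 500 + 300 + 300 = 1600
This matches the lower bound, so 3 is optimal.

3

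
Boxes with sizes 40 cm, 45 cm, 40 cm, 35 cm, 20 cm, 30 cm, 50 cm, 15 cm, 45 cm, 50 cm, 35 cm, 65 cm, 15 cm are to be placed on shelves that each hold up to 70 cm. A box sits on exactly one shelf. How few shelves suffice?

8

Total = 65 + 50 + 50 + 45 + 45 + 40 + 40 + 35 + 35 + 30 + 20 + 15 + 15 = 485 cm.
Lower bound: ⌈485/70⌉ = 7 shelves.
A packing using 8 shelves:
  shelf 1: 65 = 65
  shelf 2: 50 + 20 = 70
  shelf 3: 50 + 15 = 65
  shelf 4: 45 + 15 = 60
  shelf 5: 45 = 45
  shelf 6: 40 + 30 = 70
  shelf 7: 40 = 40
  shelf 8: 35 + 35 = 70
No arrangement into 7 shelves stays within capacity, so 8 is optimal.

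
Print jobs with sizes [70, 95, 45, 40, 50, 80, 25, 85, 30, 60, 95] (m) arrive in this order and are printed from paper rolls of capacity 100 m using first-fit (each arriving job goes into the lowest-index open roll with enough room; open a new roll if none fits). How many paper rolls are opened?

  70 → roll 1 (new)  [load 70/100]
  95 → roll 2 (new)  [load 95/100]
  45 → roll 3 (new)  [load 45/100]
  40 → roll 3  [load 85/100]
  50 → roll 4 (new)  [load 50/100]
  80 → roll 5 (new)  [load 80/100]
  25 → roll 1  [load 95/100]
  85 → roll 6 (new)  [load 85/100]
  30 → roll 4  [load 80/100]
  60 → roll 7 (new)  [load 60/100]
  95 → roll 8 (new)  [load 95/100]
8 paper rolls opened.

8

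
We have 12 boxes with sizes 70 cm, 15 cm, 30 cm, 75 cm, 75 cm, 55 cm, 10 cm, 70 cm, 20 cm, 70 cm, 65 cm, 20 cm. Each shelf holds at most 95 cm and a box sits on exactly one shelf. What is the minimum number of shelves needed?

7

Total = 75 + 75 + 70 + 70 + 70 + 65 + 55 + 30 + 20 + 20 + 15 + 10 = 575 cm.
Lower bound: ⌈575/95⌉ = 7 shelves.
A packing using 7 shelves:
  shelf 1: 75 + 20 = 95
  shelf 2: 75 + 20 = 95
  shelf 3: 70 + 15 + 10 = 95
  shelf 4: 70 = 70
  shelf 5: 70 = 70
  shelf 6: 65 + 30 = 95
  shelf 7: 55 = 55
This matches the lower bound, so 7 is optimal.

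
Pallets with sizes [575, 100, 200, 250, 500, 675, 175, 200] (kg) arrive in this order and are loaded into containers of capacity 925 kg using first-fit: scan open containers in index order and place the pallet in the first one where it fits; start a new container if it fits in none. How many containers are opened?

3

  575 → container 1 (new)  [load 575/925]
  100 → container 1  [load 675/925]
  200 → container 1  [load 875/925]
  250 → container 2 (new)  [load 250/925]
  500 → container 2  [load 750/925]
  675 → container 3 (new)  [load 675/925]
  175 → container 2  [load 925/925]
  200 → container 3  [load 875/925]
3 containers opened.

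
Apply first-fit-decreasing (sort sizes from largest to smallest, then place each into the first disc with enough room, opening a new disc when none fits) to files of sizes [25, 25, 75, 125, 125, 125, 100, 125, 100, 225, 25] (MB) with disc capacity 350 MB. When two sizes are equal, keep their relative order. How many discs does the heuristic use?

4

Sorted descending: 225, 125, 125, 125, 125, 100, 100, 75, 25, 25, 25.
  225 → disc 1 (new)  [load 225/350]
  125 → disc 1  [load 350/350]
  125 → disc 2 (new)  [load 125/350]
  125 → disc 2  [load 250/350]
  125 → disc 3 (new)  [load 125/350]
  100 → disc 2  [load 350/350]
  100 → disc 3  [load 225/350]
  75 → disc 3  [load 300/350]
  25 → disc 3  [load 325/350]
  25 → disc 3  [load 350/350]
  25 → disc 4 (new)  [load 25/350]
4 discs opened.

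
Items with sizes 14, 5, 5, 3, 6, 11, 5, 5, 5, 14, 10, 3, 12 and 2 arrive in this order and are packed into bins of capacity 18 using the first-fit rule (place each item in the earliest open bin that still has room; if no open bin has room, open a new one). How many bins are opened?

7

  14 → bin 1 (new)  [load 14/18]
  5 → bin 2 (new)  [load 5/18]
  5 → bin 2  [load 10/18]
  3 → bin 1  [load 17/18]
  6 → bin 2  [load 16/18]
  11 → bin 3 (new)  [load 11/18]
  5 → bin 3  [load 16/18]
  5 → bin 4 (new)  [load 5/18]
  5 → bin 4  [load 10/18]
  14 → bin 5 (new)  [load 14/18]
  10 → bin 6 (new)  [load 10/18]
  3 → bin 4  [load 13/18]
  12 → bin 7 (new)  [load 12/18]
  2 → bin 2  [load 18/18]
7 bins opened.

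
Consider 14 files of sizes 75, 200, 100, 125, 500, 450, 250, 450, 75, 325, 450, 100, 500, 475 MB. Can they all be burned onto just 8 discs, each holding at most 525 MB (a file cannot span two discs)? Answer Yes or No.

Total = 4075 MB; ⌈4075/525⌉ = 8.
The bound of 8 does not rule out 8, but exhaustive search shows no assignment into 8 discs of capacity 525 MB exists — the minimum is 9.

No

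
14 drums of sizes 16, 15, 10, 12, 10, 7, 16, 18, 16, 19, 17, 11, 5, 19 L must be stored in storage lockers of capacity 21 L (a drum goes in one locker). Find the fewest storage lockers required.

11

Total = 19 + 19 + 18 + 17 + 16 + 16 + 16 + 15 + 12 + 11 + 10 + 10 + 7 + 5 = 191 L.
Lower bound: ⌈191/21⌉ = 10 storage lockers.
A packing using 11 storage lockers:
  locker 1: 19 = 19
  locker 2: 19 = 19
  locker 3: 18 = 18
  locker 4: 17 = 17
  locker 5: 16 + 5 = 21
  locker 6: 16 = 16
  locker 7: 16 = 16
  locker 8: 15 = 15
  locker 9: 12 + 7 = 19
  locker 10: 11 + 10 = 21
  locker 11: 10 = 10
No arrangement into 10 storage lockers stays within capacity, so 11 is optimal.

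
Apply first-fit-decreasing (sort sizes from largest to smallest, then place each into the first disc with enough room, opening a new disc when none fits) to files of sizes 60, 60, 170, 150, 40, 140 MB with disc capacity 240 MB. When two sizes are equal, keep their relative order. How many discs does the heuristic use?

3

Sorted descending: 170, 150, 140, 60, 60, 40.
  170 → disc 1 (new)  [load 170/240]
  150 → disc 2 (new)  [load 150/240]
  140 → disc 3 (new)  [load 140/240]
  60 → disc 1  [load 230/240]
  60 → disc 2  [load 210/240]
  40 → disc 3  [load 180/240]
3 discs opened.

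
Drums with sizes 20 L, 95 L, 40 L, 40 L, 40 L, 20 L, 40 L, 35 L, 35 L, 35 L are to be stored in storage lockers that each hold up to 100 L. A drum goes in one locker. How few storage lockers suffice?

Total = 95 + 40 + 40 + 40 + 40 + 35 + 35 + 35 + 20 + 20 = 400 L.
Lower bound: ⌈400/100⌉ = 4 storage lockers.
A packing using 5 storage lockers:
  locker 1: 95 = 95
  locker 2: 40 + 40 + 20 = 100
  locker 3: 40 + 40 + 20 = 100
  locker 4: 35 + 35 = 70
  locker 5: 35 = 35
No arrangement into 4 storage lockers stays within capacity, so 5 is optimal.

5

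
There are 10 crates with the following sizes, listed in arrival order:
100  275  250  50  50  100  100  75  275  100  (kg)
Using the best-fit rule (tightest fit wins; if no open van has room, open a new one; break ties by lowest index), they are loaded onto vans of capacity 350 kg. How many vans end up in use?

5

  100 → van 1 (new)  [load 100/350]
  275 → van 2 (new)  [load 275/350]
  250 → van 1  [load 350/350]
  50 → van 2  [load 325/350]
  50 → van 3 (new)  [load 50/350]
  100 → van 3  [load 150/350]
  100 → van 3  [load 250/350]
  75 → van 3  [load 325/350]
  275 → van 4 (new)  [load 275/350]
  100 → van 5 (new)  [load 100/350]
5 vans opened.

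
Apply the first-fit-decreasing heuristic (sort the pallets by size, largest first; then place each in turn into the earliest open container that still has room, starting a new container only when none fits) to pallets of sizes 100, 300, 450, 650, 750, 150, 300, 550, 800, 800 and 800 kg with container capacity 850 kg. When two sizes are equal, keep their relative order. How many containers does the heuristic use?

Sorted descending: 800, 800, 800, 750, 650, 550, 450, 300, 300, 150, 100.
  800 → container 1 (new)  [load 800/850]
  800 → container 2 (new)  [load 800/850]
  800 → container 3 (new)  [load 800/850]
  750 → container 4 (new)  [load 750/850]
  650 → container 5 (new)  [load 650/850]
  550 → container 6 (new)  [load 550/850]
  450 → container 7 (new)  [load 450/850]
  300 → container 6  [load 850/850]
  300 → container 7  [load 750/850]
  150 → container 5  [load 800/850]
  100 → container 4  [load 850/850]
7 containers opened.

7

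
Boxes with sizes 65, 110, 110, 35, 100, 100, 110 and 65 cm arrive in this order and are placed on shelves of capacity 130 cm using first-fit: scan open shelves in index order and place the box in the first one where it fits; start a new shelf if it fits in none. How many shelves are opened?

7

  65 → shelf 1 (new)  [load 65/130]
  110 → shelf 2 (new)  [load 110/130]
  110 → shelf 3 (new)  [load 110/130]
  35 → shelf 1  [load 100/130]
  100 → shelf 4 (new)  [load 100/130]
  100 → shelf 5 (new)  [load 100/130]
  110 → shelf 6 (new)  [load 110/130]
  65 → shelf 7 (new)  [load 65/130]
7 shelves opened.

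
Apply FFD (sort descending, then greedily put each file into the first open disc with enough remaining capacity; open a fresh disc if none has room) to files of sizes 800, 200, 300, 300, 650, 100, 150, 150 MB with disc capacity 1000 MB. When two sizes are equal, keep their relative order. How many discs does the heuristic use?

3

Sorted descending: 800, 650, 300, 300, 200, 150, 150, 100.
  800 → disc 1 (new)  [load 800/1000]
  650 → disc 2 (new)  [load 650/1000]
  300 → disc 2  [load 950/1000]
  300 → disc 3 (new)  [load 300/1000]
  200 → disc 1  [load 1000/1000]
  150 → disc 3  [load 450/1000]
  150 → disc 3  [load 600/1000]
  100 → disc 3  [load 700/1000]
3 discs opened.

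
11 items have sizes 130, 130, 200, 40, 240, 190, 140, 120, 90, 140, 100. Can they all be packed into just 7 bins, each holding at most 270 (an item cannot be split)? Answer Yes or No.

A valid assignment using 7 bins:
  bin 1: 240 = 240
  bin 2: 200 + 40 = 240
  bin 3: 190 = 190
  bin 4: 140 + 130 = 270
  bin 5: 140 + 130 = 270
  bin 6: 120 + 100 = 220
  bin 7: 90 = 90
Every load is within 270, so 7 bins suffice.

Yes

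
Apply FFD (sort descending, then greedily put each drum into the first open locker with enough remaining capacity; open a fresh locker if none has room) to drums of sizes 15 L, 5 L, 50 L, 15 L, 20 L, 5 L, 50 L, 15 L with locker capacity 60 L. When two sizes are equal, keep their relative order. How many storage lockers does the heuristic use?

Sorted descending: 50, 50, 20, 15, 15, 15, 5, 5.
  50 → locker 1 (new)  [load 50/60]
  50 → locker 2 (new)  [load 50/60]
  20 → locker 3 (new)  [load 20/60]
  15 → locker 3  [load 35/60]
  15 → locker 3  [load 50/60]
  15 → locker 4 (new)  [load 15/60]
  5 → locker 1  [load 55/60]
  5 → locker 1  [load 60/60]
4 storage lockers opened.

4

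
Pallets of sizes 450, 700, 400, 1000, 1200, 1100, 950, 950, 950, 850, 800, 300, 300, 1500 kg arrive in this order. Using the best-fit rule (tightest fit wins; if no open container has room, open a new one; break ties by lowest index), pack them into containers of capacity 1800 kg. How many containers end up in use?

8

  450 → container 1 (new)  [load 450/1800]
  700 → container 1  [load 1150/1800]
  400 → container 1  [load 1550/1800]
  1000 → container 2 (new)  [load 1000/1800]
  1200 → container 3 (new)  [load 1200/1800]
  1100 → container 4 (new)  [load 1100/1800]
  950 → container 5 (new)  [load 950/1800]
  950 → container 6 (new)  [load 950/1800]
  950 → container 7 (new)  [load 950/1800]
  850 → container 5  [load 1800/1800]
  800 → container 2  [load 1800/1800]
  300 → container 3  [load 1500/1800]
  300 → container 3  [load 1800/1800]
  1500 → container 8 (new)  [load 1500/1800]
8 containers opened.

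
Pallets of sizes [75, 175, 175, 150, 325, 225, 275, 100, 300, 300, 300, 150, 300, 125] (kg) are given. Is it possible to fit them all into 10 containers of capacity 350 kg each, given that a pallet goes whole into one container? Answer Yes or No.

A valid assignment using 10 containers:
  container 1: 325 = 325
  container 2: 300 = 300
  container 3: 300 = 300
  container 4: 300 = 300
  container 5: 300 = 300
  container 6: 275 + 75 = 350
  container 7: 225 + 125 = 350
  container 8: 175 + 175 = 350
  container 9: 150 + 150 = 300
  container 10: 100 = 100
Every load is within 350 kg, so 10 containers suffice.

Yes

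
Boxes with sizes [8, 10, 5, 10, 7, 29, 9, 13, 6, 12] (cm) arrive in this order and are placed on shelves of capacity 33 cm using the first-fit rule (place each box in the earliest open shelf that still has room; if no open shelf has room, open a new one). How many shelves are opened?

  8 → shelf 1 (new)  [load 8/33]
  10 → shelf 1  [load 18/33]
  5 → shelf 1  [load 23/33]
  10 → shelf 1  [load 33/33]
  7 → shelf 2 (new)  [load 7/33]
  29 → shelf 3 (new)  [load 29/33]
  9 → shelf 2  [load 16/33]
  13 → shelf 2  [load 29/33]
  6 → shelf 4 (new)  [load 6/33]
  12 → shelf 4  [load 18/33]
4 shelves opened.

4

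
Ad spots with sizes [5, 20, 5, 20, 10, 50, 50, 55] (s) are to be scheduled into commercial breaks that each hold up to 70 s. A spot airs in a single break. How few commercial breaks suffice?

Total = 55 + 50 + 50 + 20 + 20 + 10 + 5 + 5 = 215 s.
Lower bound: ⌈215/70⌉ = 4 commercial breaks.
A packing using 4 commercial breaks:
  break 1: 55 + 10 + 5 = 70
  break 2: 50 + 20 = 70
  break 3: 50 + 20 = 70
  break 4: 5 = 5
This matches the lower bound, so 4 is optimal.

4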